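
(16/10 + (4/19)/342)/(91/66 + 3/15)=572044/564243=1.01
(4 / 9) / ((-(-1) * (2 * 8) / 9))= 1 / 4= 0.25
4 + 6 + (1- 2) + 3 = 12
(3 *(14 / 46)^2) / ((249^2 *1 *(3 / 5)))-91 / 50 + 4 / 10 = -2328683309 / 1639926450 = -1.42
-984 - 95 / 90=-17731 / 18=-985.06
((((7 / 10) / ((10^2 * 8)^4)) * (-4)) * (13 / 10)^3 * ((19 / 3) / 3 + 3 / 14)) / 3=-643721 / 55296000000000000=-0.00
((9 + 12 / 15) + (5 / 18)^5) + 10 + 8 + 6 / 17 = 28.15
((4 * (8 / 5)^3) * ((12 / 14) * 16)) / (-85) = -196608 / 74375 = -2.64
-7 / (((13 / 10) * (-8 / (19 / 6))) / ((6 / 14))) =95 / 104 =0.91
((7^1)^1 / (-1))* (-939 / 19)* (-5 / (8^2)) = -32865 / 1216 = -27.03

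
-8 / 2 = -4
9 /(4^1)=9 /4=2.25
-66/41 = -1.61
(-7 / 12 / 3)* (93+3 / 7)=-109 / 6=-18.17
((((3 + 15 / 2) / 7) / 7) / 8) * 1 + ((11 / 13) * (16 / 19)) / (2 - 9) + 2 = 53253 / 27664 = 1.92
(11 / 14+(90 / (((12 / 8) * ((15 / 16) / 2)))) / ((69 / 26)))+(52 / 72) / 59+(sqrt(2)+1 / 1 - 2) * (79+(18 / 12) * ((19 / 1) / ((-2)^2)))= -25370419 / 683928+689 * sqrt(2) / 8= 84.70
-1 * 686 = -686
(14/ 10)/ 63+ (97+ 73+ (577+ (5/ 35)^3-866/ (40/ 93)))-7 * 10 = -82510871/ 61740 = -1336.42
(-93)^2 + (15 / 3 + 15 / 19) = 8654.79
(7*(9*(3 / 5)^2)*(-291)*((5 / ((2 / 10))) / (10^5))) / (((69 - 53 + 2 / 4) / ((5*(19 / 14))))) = -149283 / 220000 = -0.68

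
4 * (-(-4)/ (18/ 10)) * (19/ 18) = 760/ 81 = 9.38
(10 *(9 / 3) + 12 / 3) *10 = 340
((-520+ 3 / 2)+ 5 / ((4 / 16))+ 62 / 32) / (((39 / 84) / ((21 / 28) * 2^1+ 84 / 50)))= -1768557 / 520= -3401.07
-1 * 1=-1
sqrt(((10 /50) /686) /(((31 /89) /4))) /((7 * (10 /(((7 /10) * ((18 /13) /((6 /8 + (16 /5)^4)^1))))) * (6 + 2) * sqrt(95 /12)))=45 * sqrt(2201682) /198116161334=0.00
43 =43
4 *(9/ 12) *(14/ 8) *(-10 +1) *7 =-1323/ 4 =-330.75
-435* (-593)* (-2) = -515910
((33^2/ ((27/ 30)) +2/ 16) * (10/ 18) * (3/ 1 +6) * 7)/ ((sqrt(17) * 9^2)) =112945 * sqrt(17)/ 3672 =126.82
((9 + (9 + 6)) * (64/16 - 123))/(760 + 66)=-204/59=-3.46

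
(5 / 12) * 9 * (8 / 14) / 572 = 15 / 4004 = 0.00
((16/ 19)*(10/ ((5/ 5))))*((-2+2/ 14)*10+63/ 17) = -283040/ 2261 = -125.18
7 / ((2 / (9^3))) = 2551.50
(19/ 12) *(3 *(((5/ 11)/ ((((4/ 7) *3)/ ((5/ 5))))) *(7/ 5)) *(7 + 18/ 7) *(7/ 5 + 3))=8911/ 120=74.26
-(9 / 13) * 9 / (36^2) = -1 / 208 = -0.00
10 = 10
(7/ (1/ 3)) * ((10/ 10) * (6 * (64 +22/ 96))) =64743/ 8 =8092.88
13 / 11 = 1.18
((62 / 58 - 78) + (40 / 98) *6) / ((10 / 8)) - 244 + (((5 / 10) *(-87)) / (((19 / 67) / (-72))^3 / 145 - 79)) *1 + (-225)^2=459767918994442117462971 / 9136525552906294795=50321.96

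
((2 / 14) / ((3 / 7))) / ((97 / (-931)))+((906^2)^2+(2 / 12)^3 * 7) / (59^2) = 14116865240011279 / 72933912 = 193556945.64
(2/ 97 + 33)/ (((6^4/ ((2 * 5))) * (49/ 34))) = 272255/ 1539972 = 0.18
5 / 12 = 0.42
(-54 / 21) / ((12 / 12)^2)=-18 / 7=-2.57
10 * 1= 10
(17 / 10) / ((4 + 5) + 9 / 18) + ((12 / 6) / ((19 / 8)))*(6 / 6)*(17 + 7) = 1937 / 95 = 20.39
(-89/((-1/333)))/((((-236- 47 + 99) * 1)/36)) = -266733/46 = -5798.54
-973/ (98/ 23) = -3197/ 14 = -228.36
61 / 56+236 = 237.09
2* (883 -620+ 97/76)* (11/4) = 220935/152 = 1453.52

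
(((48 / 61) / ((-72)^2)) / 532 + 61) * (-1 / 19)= -213793777 / 66591504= -3.21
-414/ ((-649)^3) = 414/ 273359449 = 0.00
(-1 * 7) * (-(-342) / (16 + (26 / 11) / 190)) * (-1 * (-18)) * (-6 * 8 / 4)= 540373680 / 16733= 32293.89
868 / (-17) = -868 / 17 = -51.06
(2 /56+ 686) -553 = 3725 /28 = 133.04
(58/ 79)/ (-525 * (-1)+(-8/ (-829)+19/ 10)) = 480820/ 345078399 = 0.00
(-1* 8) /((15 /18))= -48 /5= -9.60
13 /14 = 0.93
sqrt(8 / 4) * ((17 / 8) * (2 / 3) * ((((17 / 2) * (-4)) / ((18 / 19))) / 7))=-5491 * sqrt(2) / 756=-10.27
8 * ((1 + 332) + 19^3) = 57536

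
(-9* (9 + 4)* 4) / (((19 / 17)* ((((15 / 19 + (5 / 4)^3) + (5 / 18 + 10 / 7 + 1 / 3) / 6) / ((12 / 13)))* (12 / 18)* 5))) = -133249536 / 3542215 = -37.62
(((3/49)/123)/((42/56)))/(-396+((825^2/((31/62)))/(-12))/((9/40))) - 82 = -62340483437/760249798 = -82.00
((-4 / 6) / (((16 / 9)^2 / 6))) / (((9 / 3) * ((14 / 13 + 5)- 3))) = -351 / 2560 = -0.14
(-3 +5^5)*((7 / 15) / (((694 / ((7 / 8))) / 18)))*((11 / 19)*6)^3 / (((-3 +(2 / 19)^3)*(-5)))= 16492711158 / 178436075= 92.43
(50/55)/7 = 10/77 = 0.13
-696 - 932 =-1628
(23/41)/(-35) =-23/1435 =-0.02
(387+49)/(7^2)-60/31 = 10576/1519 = 6.96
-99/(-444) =33/148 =0.22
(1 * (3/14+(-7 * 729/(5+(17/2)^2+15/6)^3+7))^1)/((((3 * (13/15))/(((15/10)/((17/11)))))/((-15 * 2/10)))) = -147332941695/18261214972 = -8.07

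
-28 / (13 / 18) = -504 / 13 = -38.77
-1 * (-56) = 56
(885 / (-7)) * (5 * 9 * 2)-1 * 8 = -11386.57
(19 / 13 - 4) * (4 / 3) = -44 / 13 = -3.38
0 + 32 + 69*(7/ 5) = 643/ 5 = 128.60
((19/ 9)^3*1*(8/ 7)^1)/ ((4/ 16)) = 219488/ 5103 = 43.01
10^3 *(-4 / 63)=-4000 / 63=-63.49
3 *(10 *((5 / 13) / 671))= 150 / 8723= 0.02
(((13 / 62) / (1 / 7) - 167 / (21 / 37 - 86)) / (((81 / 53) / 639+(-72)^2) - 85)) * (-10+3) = -2524028487 / 537201948596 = -0.00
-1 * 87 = -87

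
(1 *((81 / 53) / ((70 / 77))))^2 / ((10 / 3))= 2381643 / 2809000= 0.85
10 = 10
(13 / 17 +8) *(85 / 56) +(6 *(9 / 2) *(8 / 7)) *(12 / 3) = 7657 / 56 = 136.73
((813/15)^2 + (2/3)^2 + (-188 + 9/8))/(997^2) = 4952177/1789216200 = 0.00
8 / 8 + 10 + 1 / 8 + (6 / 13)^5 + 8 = 56870037 / 2970344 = 19.15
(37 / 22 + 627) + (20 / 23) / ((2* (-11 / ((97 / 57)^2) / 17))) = 1030350077 / 1643994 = 626.74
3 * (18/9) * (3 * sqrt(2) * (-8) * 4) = -576 * sqrt(2) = -814.59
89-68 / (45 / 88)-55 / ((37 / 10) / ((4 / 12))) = -81473 / 1665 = -48.93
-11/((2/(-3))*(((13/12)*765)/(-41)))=-902/1105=-0.82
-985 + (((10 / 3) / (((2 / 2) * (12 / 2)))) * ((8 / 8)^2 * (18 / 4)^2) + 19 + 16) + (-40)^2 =2645 / 4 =661.25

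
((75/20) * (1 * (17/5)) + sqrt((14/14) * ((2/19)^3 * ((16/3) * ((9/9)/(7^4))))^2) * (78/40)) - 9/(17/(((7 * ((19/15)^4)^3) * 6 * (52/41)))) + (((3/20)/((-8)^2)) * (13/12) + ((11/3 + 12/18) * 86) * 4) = 57745118392259155985106481297/56482907228102250000000000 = 1022.35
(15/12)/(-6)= -5/24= -0.21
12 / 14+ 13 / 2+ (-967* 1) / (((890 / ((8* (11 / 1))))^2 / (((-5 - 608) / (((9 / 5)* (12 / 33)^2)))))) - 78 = 121150118849 / 4990230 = 24277.46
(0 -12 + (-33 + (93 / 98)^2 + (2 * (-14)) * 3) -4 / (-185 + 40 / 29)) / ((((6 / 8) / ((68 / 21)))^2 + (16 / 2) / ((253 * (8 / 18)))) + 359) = -30650916457931968 / 85943985620252025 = -0.36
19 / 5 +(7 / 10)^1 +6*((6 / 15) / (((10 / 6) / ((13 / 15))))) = 1437 / 250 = 5.75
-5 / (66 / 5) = -0.38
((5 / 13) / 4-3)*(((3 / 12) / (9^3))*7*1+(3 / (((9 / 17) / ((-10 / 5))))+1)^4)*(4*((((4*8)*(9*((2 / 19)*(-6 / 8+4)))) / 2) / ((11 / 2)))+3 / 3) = -3512813686951 / 2881008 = -1219300.22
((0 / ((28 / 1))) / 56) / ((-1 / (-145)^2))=0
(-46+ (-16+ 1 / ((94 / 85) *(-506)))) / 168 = -2949053 / 7990752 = -0.37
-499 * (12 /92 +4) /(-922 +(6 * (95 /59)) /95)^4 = -574423498205 /201311205115881156608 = -0.00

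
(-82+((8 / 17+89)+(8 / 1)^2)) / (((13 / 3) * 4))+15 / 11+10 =150595 / 9724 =15.49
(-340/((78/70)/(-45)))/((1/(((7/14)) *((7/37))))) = 624750/481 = 1298.86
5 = 5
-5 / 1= -5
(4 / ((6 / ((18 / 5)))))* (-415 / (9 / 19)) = -6308 / 3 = -2102.67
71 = 71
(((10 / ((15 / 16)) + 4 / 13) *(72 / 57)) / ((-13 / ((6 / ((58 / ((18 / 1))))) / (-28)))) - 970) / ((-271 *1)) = 632231786 / 176646743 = 3.58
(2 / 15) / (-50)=-1 / 375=-0.00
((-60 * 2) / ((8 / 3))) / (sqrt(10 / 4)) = -9 * sqrt(10) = -28.46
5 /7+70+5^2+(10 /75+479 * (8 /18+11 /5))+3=430144 /315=1365.54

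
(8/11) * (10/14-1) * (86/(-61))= 1376/4697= 0.29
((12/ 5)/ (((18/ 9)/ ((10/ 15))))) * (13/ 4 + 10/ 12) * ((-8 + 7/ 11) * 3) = -3969/ 55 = -72.16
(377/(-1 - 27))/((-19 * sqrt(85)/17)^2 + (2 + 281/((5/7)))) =-32045/1193752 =-0.03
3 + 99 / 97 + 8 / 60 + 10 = 20594 / 1455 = 14.15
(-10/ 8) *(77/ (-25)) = 77/ 20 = 3.85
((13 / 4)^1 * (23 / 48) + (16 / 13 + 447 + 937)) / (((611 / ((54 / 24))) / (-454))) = -2357229063 / 1016704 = -2318.50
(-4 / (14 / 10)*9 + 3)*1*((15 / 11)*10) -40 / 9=-217730 / 693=-314.18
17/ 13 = 1.31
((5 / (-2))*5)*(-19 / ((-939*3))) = -475 / 5634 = -0.08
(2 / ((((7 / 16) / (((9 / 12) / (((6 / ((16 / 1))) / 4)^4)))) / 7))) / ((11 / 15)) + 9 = 41943931 / 99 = 423676.07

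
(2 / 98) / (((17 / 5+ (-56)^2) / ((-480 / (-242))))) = 1200 / 93067513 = 0.00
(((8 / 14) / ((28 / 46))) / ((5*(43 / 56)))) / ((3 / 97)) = 35696 / 4515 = 7.91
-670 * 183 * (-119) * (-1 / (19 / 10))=-145905900 / 19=-7679257.89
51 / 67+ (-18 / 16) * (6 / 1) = -5.99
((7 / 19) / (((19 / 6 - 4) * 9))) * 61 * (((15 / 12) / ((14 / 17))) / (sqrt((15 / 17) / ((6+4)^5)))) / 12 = -25925 * sqrt(102) / 2052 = -127.60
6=6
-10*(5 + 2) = -70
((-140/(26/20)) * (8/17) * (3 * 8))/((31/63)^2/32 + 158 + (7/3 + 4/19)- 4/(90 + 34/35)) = -5163295850496/681373488497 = -7.58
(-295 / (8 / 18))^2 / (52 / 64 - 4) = -138216.18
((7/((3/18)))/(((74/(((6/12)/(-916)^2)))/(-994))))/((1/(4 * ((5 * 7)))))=-365295/7761268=-0.05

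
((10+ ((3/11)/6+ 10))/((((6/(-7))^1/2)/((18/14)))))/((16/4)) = -1323/88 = -15.03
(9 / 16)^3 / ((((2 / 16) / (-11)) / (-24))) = 24057 / 64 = 375.89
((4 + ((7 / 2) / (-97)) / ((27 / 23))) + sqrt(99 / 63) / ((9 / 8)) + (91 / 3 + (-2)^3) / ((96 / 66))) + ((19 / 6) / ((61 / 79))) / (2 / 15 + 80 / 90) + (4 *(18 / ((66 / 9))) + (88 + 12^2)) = 8 *sqrt(77) / 63 + 171475976117 / 646704432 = 266.27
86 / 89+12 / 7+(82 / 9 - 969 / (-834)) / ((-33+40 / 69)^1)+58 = 60.36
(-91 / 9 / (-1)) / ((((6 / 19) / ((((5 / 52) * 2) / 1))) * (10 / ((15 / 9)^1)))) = 665 / 648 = 1.03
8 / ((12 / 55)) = 110 / 3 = 36.67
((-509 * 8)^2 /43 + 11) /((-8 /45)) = -746174565 /344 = -2169112.11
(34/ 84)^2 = 289/ 1764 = 0.16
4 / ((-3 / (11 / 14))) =-22 / 21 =-1.05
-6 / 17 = -0.35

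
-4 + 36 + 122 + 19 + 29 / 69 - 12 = 11138 / 69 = 161.42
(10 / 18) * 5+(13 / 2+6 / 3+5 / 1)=293 / 18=16.28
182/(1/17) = 3094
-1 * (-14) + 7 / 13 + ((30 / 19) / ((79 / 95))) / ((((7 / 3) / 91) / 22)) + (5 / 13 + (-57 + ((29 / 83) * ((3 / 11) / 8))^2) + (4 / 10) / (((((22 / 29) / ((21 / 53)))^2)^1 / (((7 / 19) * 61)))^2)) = 151265507754923626298961031 / 94418702400264505165760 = 1602.07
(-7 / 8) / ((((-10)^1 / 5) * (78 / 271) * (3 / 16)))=1897 / 234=8.11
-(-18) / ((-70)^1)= -9 / 35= -0.26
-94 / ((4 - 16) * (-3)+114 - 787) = 94 / 637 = 0.15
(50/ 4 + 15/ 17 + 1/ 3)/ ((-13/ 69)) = -32177/ 442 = -72.80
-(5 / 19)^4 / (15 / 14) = -1750 / 390963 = -0.00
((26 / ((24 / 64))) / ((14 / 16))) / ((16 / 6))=208 / 7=29.71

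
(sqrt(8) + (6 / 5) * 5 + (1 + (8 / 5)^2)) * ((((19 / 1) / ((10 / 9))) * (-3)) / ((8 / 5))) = -122607 / 400 - 513 * sqrt(2) / 8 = -397.20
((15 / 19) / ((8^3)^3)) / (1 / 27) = 405 / 2550136832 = 0.00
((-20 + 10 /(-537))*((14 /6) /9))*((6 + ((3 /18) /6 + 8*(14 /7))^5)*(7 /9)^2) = -117910944443760379625 /35506312975872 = -3320844.51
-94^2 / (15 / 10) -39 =-17789 / 3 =-5929.67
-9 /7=-1.29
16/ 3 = 5.33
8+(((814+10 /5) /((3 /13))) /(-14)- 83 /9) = -15989 /63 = -253.79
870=870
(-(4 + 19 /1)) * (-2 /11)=46 /11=4.18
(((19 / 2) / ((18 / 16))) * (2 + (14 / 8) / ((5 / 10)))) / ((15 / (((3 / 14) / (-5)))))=-209 / 1575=-0.13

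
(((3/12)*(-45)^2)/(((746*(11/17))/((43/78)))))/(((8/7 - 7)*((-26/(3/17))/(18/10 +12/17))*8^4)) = 25965765/63347710885888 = 0.00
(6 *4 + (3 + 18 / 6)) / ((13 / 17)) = 39.23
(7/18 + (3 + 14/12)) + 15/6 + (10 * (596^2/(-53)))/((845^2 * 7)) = 6715755409/953651790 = 7.04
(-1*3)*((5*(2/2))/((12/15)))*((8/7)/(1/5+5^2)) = -125/147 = -0.85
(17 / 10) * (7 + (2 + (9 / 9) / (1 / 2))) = 187 / 10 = 18.70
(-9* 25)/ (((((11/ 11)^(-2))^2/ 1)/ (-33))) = 7425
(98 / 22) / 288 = 49 / 3168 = 0.02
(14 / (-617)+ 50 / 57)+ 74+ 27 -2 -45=1929178 / 35169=54.85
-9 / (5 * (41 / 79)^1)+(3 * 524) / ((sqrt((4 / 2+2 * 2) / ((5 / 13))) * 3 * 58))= -711 / 205+131 * sqrt(390) / 1131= -1.18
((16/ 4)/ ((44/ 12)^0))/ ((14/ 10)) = 20/ 7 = 2.86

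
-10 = -10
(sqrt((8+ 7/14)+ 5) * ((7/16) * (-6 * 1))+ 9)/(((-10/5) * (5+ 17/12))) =-54/77+ 27 * sqrt(6)/88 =0.05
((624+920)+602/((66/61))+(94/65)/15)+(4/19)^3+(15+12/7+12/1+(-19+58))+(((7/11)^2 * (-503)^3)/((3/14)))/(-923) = 105663694433950927/402167690925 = 262735.41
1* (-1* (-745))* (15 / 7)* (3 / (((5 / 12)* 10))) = 8046 / 7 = 1149.43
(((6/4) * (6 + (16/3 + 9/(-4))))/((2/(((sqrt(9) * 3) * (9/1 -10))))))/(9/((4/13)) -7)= -981/356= -2.76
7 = 7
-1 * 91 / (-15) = 91 / 15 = 6.07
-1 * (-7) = 7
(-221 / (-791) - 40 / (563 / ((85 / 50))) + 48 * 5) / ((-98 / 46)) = -2459862765 / 21821317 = -112.73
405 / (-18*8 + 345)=135 / 67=2.01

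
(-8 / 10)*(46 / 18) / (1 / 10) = -184 / 9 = -20.44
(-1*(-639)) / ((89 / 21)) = 13419 / 89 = 150.78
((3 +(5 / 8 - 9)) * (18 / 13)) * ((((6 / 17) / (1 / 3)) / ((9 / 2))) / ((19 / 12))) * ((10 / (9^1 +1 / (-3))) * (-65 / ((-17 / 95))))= -1741500 / 3757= -463.53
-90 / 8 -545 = -2225 / 4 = -556.25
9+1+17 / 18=10.94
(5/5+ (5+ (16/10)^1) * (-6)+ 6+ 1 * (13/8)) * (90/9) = -1239/4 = -309.75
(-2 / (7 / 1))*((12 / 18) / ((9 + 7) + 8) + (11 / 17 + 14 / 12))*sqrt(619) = -161*sqrt(619) / 306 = -13.09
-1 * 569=-569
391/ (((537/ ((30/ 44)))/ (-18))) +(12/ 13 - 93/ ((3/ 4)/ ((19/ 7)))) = -61742281/ 179179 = -344.58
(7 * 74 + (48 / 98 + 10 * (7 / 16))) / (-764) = -0.68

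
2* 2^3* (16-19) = -48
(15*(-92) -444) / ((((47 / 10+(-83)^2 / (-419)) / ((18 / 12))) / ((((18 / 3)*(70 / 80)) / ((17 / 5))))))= 100308600 / 278783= 359.81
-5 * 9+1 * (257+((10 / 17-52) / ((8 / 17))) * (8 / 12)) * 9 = 3225 / 2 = 1612.50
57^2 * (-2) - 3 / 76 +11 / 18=-4444241 / 684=-6497.43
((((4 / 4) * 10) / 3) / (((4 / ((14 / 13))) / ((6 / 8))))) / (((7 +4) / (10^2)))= 6.12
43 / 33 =1.30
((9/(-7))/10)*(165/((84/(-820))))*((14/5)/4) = 4059/28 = 144.96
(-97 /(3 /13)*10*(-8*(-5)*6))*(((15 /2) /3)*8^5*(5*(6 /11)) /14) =-1239613440000 /77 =-16098875844.16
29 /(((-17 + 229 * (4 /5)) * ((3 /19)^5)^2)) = 889004607381145 /49069719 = 18117173.39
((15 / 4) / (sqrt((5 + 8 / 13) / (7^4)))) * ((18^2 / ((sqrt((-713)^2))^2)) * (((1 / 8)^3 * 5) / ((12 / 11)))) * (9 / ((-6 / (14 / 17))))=-22920975 * sqrt(949) / 1292054382592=-0.00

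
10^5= 100000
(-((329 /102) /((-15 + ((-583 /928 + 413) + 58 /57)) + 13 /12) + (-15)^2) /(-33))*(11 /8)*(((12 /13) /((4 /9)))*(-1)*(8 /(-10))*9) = 503614896093 /3592185850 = 140.20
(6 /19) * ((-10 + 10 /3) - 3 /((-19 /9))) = -1.66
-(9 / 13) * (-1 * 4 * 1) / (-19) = -36 / 247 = -0.15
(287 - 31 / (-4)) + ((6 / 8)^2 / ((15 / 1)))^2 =1886409 / 6400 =294.75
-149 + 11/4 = -585/4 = -146.25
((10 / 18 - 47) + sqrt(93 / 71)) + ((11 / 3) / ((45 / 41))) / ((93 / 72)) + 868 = sqrt(6603) / 71 + 127742 / 155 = 825.29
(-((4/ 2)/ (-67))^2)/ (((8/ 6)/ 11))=-33/ 4489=-0.01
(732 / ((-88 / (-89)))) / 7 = 16287 / 154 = 105.76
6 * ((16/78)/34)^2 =0.00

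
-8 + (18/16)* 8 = 1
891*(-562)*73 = -36554166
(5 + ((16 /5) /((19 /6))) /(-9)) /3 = 1393 /855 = 1.63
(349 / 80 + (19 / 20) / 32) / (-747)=-0.01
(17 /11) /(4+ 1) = 0.31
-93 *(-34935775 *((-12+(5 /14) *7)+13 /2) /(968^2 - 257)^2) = -9747081225 /877532412289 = -0.01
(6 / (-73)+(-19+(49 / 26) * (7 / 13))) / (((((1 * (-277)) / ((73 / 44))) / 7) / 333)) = 252.25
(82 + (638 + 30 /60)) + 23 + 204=1895 /2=947.50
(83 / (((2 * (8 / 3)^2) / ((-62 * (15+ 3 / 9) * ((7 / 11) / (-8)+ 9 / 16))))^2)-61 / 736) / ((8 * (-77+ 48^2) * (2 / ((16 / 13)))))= 63105168810373 / 21121108017152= 2.99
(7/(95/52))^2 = 132496/9025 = 14.68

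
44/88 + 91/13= 15/2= 7.50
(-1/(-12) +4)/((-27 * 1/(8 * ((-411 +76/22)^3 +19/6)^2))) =-14318943431289860370896161/2582935938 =-5543669597309950.93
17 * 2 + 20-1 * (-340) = 394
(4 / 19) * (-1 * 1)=-4 / 19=-0.21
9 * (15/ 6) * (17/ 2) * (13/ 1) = 9945/ 4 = 2486.25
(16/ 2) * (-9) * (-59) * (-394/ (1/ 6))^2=23739931008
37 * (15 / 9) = 61.67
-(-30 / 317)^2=-900 / 100489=-0.01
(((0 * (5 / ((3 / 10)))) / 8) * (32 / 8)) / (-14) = 0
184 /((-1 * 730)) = -92 /365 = -0.25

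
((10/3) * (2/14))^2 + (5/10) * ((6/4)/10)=5323/17640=0.30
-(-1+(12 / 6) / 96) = 47 / 48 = 0.98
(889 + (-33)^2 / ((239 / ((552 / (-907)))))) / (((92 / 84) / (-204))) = -822999535596 / 4985779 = -165069.40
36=36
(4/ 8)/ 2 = 1/ 4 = 0.25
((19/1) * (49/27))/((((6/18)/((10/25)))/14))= 26068/45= 579.29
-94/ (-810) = 47/ 405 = 0.12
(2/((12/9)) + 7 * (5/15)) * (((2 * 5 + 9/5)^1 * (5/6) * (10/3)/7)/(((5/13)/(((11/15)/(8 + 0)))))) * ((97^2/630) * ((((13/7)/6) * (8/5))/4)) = 23735736167/3000564000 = 7.91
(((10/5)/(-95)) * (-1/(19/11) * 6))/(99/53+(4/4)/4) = 27984/810445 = 0.03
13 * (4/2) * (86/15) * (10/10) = 2236/15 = 149.07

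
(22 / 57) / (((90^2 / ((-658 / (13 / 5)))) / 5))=-3619 / 60021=-0.06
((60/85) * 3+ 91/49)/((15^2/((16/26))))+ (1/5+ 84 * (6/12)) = 42.21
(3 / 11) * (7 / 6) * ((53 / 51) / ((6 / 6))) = 371 / 1122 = 0.33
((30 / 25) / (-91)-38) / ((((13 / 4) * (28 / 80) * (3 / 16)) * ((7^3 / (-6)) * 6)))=4427776 / 8521149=0.52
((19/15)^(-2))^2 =50625/130321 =0.39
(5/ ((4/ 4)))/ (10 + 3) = 5/ 13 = 0.38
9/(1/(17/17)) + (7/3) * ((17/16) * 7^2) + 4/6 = 131.15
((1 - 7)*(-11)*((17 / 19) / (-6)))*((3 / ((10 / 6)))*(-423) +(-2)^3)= 719389 / 95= 7572.52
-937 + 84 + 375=-478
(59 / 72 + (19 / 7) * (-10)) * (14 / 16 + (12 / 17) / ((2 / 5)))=-4762853 / 68544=-69.49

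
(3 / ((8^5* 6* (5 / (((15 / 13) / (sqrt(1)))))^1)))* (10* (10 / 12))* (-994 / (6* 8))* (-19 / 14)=33725 / 40894464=0.00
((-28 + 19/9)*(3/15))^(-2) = 2025/54289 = 0.04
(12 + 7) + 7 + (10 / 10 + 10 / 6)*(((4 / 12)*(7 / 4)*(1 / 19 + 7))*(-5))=-4934 / 171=-28.85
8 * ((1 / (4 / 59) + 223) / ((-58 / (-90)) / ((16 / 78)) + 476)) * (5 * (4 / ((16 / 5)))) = 1426500 / 57497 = 24.81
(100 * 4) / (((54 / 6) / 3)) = 400 / 3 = 133.33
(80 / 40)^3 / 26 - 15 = -14.69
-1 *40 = -40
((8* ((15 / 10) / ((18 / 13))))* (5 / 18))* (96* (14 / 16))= 1820 / 9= 202.22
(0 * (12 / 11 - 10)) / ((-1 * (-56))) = 0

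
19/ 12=1.58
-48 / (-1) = 48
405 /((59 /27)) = 10935 /59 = 185.34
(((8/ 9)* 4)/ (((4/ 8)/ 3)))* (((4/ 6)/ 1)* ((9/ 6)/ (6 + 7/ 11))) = 3.21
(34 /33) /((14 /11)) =17 /21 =0.81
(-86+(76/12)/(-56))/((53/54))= -130203/1484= -87.74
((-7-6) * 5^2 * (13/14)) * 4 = -8450/7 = -1207.14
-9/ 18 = -1/ 2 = -0.50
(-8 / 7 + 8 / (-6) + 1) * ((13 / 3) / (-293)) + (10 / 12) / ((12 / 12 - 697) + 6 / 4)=58778 / 2848839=0.02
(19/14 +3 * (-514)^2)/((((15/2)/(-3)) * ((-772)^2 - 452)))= -11096251/20843620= -0.53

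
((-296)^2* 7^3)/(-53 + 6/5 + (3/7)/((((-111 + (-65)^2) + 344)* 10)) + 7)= -625207799552/932019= -670810.14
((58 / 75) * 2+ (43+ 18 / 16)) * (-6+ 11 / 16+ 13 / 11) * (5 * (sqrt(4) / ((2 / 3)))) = -19921981 / 7040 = -2829.83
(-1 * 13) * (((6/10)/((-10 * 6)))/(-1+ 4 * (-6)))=-13/2500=-0.01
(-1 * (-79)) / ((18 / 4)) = 158 / 9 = 17.56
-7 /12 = -0.58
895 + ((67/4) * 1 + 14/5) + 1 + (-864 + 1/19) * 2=-308691/380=-812.34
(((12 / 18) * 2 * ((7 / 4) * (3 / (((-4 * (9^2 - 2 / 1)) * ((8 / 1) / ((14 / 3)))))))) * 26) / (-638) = 637 / 1209648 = 0.00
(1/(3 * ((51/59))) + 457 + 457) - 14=137759/153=900.39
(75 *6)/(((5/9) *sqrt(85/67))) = 162 *sqrt(5695)/17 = 719.14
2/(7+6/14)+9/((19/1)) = 367/494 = 0.74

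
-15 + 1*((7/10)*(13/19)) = -2759/190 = -14.52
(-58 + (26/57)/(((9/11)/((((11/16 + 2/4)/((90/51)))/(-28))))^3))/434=-153973036172511679/1152142834139136000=-0.13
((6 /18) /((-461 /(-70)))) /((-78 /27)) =-105 /5993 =-0.02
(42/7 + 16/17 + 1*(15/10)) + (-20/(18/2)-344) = -103361/306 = -337.78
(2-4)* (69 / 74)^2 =-4761 / 2738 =-1.74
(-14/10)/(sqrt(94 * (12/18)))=-7 * sqrt(141)/470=-0.18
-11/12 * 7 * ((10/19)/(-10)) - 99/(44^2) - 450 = -4511525/10032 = -449.71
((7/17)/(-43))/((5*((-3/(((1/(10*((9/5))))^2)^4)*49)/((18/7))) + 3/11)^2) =-847/877583758081243543853960834739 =-0.00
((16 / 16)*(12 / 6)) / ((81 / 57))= 38 / 27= 1.41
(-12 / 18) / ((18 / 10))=-10 / 27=-0.37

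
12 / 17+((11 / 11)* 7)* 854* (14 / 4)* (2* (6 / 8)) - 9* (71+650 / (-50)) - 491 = 1032655 / 34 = 30372.21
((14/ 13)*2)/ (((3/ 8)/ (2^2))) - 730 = -27574/ 39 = -707.03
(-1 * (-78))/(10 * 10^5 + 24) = 39/500012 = 0.00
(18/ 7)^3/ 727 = 5832/ 249361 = 0.02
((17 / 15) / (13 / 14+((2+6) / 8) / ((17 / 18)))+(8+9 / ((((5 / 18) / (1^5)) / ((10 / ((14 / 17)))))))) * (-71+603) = 1517360672 / 7095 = 213863.38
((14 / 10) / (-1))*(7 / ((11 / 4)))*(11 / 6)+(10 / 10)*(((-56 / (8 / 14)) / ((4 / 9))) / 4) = -7399 / 120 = -61.66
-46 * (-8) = 368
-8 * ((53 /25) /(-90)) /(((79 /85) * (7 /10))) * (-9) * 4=-28832 /2765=-10.43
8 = 8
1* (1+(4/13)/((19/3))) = 259/247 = 1.05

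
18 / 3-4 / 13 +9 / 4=413 / 52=7.94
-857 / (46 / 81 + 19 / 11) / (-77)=69417 / 14315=4.85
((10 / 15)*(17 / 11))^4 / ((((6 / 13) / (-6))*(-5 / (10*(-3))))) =-34744736 / 395307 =-87.89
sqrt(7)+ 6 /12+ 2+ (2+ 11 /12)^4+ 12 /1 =sqrt(7)+ 1801297 /20736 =89.51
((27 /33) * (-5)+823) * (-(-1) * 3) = 27024 /11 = 2456.73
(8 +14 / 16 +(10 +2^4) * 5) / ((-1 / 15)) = -16665 / 8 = -2083.12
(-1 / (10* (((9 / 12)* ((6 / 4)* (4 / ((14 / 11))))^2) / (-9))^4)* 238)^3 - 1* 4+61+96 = 94694365296227804489648922745458181 / 654318972870484080973094436610125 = 144.72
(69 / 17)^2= 4761 / 289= 16.47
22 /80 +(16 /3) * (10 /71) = 8743 /8520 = 1.03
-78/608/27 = -13/2736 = -0.00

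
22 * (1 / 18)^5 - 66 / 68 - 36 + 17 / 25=-14571871349 / 401533200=-36.29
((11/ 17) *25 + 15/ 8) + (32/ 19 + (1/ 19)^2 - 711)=-33938177/ 49096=-691.26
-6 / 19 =-0.32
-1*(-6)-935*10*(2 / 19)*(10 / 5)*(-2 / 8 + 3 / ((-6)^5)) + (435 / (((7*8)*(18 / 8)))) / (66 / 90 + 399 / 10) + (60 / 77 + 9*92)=767189129417 / 577820628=1327.73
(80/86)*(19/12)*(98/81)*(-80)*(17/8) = -3165400/10449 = -302.94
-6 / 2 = -3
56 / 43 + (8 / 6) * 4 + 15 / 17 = 16487 / 2193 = 7.52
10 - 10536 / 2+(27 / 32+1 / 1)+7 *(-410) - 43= -261413 / 32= -8169.16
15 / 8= 1.88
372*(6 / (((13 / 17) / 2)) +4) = 95232 / 13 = 7325.54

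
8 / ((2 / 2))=8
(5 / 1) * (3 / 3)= 5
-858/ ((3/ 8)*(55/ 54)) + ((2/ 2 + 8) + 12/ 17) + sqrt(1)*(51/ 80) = -3041037/ 1360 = -2236.06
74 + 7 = 81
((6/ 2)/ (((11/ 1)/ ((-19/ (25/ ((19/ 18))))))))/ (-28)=361/ 46200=0.01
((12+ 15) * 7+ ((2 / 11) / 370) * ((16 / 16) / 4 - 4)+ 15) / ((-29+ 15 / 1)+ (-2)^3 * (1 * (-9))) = 332109 / 94424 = 3.52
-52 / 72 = -13 / 18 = -0.72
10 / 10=1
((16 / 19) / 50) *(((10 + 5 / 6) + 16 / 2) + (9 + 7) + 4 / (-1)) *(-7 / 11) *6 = -2072 / 1045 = -1.98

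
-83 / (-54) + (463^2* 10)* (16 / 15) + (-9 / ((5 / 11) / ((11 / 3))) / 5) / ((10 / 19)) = 7717196078 / 3375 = 2286576.62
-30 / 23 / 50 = -3 / 115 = -0.03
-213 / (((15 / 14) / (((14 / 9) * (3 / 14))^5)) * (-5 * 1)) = 994 / 6075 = 0.16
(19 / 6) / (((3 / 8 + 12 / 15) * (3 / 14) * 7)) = 760 / 423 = 1.80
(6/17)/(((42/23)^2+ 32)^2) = 839523/2969822344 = 0.00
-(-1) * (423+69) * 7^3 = 168756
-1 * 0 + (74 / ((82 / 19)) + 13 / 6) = 19.31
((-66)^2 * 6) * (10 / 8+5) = 163350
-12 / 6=-2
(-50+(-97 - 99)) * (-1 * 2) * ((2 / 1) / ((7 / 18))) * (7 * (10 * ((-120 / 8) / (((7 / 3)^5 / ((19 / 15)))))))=-817763040 / 16807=-48656.10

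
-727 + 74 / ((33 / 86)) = -17627 / 33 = -534.15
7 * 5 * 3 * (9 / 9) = 105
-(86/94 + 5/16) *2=-923/376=-2.45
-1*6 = -6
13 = 13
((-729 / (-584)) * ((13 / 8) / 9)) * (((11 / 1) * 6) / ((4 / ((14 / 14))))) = 34749 / 9344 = 3.72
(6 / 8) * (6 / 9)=1 / 2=0.50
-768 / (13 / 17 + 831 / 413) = -674016 / 2437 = -276.58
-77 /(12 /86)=-3311 /6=-551.83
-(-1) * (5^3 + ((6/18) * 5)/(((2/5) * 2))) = 1525/12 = 127.08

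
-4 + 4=0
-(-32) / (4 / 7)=56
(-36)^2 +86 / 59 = 1297.46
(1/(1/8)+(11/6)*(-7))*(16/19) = -232/57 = -4.07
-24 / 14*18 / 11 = -2.81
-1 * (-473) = 473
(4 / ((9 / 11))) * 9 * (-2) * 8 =-704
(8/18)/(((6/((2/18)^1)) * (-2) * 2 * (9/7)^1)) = -7/4374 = -0.00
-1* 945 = -945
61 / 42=1.45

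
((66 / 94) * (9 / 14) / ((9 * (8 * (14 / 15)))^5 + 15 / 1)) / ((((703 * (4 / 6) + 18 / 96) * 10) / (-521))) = -77368500 / 2113878627774965093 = -0.00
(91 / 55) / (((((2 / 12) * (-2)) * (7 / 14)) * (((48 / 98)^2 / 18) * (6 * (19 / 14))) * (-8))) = 1529437 / 133760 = 11.43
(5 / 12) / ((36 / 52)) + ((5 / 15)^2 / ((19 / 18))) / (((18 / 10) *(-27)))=11075 / 18468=0.60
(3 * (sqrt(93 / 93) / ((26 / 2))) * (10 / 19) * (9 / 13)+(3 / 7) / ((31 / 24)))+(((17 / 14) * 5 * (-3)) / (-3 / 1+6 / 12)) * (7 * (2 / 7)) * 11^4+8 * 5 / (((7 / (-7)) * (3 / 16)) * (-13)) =445993385692 / 2090361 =213357.11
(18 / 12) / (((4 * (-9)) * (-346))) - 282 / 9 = -31.33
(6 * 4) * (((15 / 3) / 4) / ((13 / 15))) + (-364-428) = -9846 / 13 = -757.38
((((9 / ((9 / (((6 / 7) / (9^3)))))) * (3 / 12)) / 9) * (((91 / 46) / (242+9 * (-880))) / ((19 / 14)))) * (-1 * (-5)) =-455 / 14676020964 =-0.00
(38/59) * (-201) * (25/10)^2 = -95475/118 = -809.11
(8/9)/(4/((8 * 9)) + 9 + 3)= 0.07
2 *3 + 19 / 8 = 67 / 8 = 8.38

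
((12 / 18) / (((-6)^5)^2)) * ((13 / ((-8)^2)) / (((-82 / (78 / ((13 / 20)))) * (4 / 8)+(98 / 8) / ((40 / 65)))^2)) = 325 / 55547555543136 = 0.00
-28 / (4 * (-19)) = 7 / 19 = 0.37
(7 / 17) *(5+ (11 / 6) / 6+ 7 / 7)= 1589 / 612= 2.60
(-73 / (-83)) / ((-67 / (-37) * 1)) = 2701 / 5561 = 0.49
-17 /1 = -17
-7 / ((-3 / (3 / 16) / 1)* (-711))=-7 / 11376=-0.00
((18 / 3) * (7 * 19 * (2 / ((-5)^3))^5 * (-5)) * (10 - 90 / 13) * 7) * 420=120121344 / 3173828125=0.04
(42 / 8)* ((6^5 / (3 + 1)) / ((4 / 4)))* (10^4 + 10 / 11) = 1122762060 / 11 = 102069278.18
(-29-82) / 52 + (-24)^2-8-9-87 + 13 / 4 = 12301 / 26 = 473.12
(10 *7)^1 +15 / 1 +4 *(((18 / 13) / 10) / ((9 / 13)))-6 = 399 / 5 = 79.80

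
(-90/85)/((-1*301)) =18/5117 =0.00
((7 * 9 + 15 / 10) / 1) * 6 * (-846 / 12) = -54567 / 2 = -27283.50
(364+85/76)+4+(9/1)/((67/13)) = 1888443/5092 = 370.86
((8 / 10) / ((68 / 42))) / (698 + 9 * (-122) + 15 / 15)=-2 / 1615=-0.00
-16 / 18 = -8 / 9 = -0.89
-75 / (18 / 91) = -379.17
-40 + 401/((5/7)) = 2607/5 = 521.40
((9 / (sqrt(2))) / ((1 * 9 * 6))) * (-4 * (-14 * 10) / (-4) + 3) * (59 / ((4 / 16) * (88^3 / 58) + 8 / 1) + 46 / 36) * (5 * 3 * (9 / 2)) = -227804285 * sqrt(2) / 227776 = -1414.39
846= 846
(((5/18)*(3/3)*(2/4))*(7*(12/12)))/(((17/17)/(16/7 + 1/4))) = 355/144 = 2.47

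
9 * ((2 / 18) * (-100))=-100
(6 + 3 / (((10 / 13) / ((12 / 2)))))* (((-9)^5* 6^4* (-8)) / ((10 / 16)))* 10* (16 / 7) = 3291294892032 / 5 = 658258978406.40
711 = 711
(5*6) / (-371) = -0.08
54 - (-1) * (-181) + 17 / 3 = -364 / 3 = -121.33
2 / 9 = 0.22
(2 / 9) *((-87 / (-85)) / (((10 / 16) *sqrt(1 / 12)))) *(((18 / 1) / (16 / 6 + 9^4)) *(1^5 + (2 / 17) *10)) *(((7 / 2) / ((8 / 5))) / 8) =0.00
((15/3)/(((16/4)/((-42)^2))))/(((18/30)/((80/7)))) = 42000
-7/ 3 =-2.33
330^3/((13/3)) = 107811000/13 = 8293153.85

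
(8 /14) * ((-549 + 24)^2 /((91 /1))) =22500 /13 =1730.77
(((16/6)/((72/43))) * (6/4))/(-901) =-43/16218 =-0.00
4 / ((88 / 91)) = 91 / 22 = 4.14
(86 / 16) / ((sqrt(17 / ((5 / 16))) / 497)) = 21371*sqrt(85) / 544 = 362.19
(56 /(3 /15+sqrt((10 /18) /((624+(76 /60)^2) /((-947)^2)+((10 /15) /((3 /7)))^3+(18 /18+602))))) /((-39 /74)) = -205483802723523520 /377916519551649+2943276000 * sqrt(12396464932645) /125972173183883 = -461.46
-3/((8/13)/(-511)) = 19929/8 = 2491.12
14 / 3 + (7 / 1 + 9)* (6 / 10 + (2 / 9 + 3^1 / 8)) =1072 / 45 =23.82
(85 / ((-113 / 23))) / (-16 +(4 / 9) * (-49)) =207 / 452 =0.46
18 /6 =3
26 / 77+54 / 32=2495 / 1232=2.03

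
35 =35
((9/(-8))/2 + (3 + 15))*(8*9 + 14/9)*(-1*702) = -3601611/4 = -900402.75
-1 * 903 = -903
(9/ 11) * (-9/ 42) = -27/ 154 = -0.18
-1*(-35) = 35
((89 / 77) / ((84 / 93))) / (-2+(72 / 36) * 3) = 2759 / 8624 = 0.32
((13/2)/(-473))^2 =169/894916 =0.00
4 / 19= 0.21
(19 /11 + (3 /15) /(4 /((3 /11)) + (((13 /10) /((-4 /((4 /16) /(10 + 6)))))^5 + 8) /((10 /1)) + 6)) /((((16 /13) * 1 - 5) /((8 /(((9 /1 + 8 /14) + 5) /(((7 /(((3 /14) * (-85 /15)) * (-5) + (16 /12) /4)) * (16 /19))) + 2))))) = -15755308493899683494810752 /76224907154332641096253653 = -0.21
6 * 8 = 48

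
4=4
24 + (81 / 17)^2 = 13497 / 289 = 46.70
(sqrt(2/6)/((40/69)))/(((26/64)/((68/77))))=6256 * sqrt(3)/5005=2.16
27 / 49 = 0.55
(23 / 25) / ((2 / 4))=1.84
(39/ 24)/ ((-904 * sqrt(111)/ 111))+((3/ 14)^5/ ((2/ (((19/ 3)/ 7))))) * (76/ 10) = -0.02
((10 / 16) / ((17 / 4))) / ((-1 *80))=-1 / 544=-0.00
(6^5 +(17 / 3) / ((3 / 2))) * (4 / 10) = 140036 / 45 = 3111.91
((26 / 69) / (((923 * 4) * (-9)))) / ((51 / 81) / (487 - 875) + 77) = -194 / 1317234955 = -0.00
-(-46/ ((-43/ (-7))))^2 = -103684/ 1849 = -56.08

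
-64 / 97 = -0.66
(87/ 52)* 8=174/ 13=13.38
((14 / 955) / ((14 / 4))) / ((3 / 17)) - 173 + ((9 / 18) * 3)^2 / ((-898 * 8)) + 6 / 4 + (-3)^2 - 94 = -21115367897 / 82328640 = -256.48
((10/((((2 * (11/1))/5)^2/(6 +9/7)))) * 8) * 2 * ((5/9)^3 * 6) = 4250000/68607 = 61.95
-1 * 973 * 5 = -4865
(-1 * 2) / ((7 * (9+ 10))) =-2 / 133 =-0.02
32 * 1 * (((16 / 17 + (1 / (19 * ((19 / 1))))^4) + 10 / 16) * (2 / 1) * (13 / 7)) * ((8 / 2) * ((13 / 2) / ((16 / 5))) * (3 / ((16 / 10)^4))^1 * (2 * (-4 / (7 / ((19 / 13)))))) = -1156.47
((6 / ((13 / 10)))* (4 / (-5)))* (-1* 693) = 2558.77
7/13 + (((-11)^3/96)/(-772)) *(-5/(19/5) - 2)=2922269/6101888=0.48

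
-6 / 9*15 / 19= -0.53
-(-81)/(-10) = -8.10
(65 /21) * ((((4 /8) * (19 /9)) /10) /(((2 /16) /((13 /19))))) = 338 /189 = 1.79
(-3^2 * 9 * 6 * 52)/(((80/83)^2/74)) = -805206987/400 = -2013017.47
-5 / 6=-0.83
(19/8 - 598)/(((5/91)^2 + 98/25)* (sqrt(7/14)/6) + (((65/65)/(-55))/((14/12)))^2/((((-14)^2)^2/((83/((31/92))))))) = 25796457167348571078375/5944595926662691607479273 - 21661378560583320952412144125* sqrt(2)/23778383706650766429917092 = -1288.30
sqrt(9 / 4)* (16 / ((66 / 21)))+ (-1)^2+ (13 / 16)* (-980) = -34655 / 44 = -787.61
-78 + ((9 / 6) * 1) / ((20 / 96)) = -354 / 5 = -70.80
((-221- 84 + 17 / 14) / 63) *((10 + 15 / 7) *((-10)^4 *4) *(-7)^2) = -7230100000 / 63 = -114763492.06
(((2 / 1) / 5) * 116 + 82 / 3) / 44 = 553 / 330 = 1.68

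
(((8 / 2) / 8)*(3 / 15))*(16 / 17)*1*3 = 24 / 85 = 0.28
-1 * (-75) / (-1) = -75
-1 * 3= -3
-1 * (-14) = 14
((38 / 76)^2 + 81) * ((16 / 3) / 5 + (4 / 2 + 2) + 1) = 5915 / 12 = 492.92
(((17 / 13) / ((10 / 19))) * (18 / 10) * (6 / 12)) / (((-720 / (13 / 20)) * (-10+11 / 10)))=323 / 1424000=0.00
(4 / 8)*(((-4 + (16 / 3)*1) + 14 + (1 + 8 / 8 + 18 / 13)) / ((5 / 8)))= 584 / 39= 14.97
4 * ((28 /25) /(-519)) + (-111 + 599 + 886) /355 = 3557578 /921225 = 3.86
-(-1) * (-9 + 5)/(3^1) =-4/3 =-1.33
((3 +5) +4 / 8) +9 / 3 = 23 / 2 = 11.50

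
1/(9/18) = 2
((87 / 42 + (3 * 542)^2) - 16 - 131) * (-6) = -15862386.43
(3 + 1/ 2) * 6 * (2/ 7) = 6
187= 187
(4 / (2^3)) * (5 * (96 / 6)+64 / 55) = 2232 / 55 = 40.58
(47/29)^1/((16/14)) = 329/232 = 1.42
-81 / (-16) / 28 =81 / 448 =0.18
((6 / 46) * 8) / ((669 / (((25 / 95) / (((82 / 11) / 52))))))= 11440 / 3995491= 0.00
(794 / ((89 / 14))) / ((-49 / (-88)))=139744 / 623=224.31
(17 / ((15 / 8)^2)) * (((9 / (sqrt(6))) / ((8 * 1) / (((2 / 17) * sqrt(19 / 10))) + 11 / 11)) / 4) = -2584 * sqrt(6) / 3466575 + 18496 * sqrt(285) / 3466575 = 0.09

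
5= 5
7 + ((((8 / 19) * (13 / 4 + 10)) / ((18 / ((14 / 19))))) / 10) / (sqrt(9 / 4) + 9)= 341251 / 48735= 7.00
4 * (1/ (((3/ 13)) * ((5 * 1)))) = 52/ 15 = 3.47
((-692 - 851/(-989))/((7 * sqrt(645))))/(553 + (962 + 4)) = -29719 * sqrt(645)/294906255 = -0.00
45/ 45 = 1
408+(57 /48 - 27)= 6115 /16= 382.19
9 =9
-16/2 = -8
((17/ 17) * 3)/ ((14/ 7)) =3/ 2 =1.50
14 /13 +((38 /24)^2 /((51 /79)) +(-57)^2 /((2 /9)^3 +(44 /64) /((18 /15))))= 5569.36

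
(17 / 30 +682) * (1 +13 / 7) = 40954 / 21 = 1950.19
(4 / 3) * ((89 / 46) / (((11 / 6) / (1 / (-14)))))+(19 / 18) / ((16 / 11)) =318875 / 510048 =0.63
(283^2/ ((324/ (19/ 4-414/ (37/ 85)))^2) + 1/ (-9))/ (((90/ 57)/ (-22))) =-65668745731725829/ 6898182912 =-9519716.51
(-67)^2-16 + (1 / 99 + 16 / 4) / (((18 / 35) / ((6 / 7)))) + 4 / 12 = 1330565 / 297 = 4480.02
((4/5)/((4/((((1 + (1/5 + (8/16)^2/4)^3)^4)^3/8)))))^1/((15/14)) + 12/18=22573514002720665152520779778017640217945601843817109628777320680632349/32451855365842672678315602057625600000000000000000000000000000000000000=0.70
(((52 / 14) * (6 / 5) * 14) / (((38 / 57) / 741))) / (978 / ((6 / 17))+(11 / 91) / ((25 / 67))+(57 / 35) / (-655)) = 20670298740 / 825923081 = 25.03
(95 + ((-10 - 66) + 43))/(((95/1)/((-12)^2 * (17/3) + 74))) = 580.84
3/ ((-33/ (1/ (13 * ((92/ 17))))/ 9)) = -0.01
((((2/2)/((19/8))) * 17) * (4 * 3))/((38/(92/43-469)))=-16381200/15523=-1055.29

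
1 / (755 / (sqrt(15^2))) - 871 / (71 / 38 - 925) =5103035 / 5296929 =0.96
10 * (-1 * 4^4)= -2560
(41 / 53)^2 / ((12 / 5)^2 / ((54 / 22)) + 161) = 126075 / 34413059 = 0.00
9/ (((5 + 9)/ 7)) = 9/ 2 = 4.50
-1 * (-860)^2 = -739600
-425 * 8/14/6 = -850/21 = -40.48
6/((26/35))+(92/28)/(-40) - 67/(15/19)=-839441/10920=-76.87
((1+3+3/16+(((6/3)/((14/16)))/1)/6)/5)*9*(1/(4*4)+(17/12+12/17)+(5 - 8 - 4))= -1206203/30464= -39.59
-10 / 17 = -0.59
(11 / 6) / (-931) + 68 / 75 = 126341 / 139650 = 0.90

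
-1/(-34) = 1/34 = 0.03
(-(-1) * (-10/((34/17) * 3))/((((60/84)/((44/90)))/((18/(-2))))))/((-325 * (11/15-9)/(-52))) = -154/775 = -0.20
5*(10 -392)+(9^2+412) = -1417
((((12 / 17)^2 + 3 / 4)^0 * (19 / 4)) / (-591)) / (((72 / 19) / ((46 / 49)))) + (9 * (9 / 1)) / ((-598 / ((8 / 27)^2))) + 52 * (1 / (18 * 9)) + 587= 2196866927681 / 3740576112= 587.31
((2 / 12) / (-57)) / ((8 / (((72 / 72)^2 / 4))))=-1 / 10944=-0.00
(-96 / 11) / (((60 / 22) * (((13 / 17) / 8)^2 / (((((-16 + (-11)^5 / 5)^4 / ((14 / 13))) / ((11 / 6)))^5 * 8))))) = -175916333495085978131358446054167284302782309053103270880596703294665368823353535910571085926697613877367904805838848 / 1290695265293121337890625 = -136295792062996971801078300000000000000000000000000000000000000000000000000000000000000000000.00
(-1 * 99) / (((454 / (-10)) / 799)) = 395505 / 227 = 1742.31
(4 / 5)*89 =356 / 5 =71.20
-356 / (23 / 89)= -1377.57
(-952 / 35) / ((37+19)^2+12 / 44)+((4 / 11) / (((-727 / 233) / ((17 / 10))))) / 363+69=68.99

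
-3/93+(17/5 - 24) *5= -3194/31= -103.03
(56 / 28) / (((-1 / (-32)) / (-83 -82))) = -10560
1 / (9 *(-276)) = -1 / 2484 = -0.00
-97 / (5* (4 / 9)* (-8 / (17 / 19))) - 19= -42919 / 3040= -14.12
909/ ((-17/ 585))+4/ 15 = -7976407/ 255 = -31280.03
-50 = -50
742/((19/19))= 742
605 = 605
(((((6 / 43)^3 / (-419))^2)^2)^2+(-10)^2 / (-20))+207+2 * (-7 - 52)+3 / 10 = 1278741300841518952412003373615546274035779819521029409280605323 / 15168935953042929447354725665664843108372239289883938624726410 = 84.30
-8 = -8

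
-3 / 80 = -0.04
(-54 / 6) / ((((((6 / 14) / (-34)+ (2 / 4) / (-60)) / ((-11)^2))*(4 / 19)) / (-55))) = -4062677850 / 299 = -13587551.34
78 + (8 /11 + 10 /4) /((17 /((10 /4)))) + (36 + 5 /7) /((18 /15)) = 1713269 /15708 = 109.07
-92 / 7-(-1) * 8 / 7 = -12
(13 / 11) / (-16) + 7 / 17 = 1011 / 2992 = 0.34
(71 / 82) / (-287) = -71 / 23534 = -0.00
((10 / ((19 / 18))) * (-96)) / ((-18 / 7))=6720 / 19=353.68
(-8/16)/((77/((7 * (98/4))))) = -1.11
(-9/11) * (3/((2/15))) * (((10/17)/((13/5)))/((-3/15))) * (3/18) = 16875/4862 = 3.47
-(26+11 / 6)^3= -4657463 / 216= -21562.33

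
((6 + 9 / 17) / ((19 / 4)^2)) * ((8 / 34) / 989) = 7104 / 103181381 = 0.00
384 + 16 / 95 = 36496 / 95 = 384.17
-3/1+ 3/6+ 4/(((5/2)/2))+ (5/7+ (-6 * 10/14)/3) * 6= -251/70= -3.59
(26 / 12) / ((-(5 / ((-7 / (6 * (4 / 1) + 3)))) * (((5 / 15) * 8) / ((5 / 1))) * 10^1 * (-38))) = -91 / 164160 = -0.00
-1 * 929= -929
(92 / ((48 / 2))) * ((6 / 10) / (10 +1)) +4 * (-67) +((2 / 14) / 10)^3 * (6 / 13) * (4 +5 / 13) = -85376694069 / 318818500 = -267.79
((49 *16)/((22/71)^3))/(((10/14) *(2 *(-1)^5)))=-122763473/6655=-18446.80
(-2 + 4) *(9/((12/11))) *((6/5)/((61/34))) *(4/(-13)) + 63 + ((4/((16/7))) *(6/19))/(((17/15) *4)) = 611928279/10245560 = 59.73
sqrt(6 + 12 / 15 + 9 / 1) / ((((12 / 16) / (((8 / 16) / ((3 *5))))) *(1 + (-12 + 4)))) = -2 *sqrt(395) / 1575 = -0.03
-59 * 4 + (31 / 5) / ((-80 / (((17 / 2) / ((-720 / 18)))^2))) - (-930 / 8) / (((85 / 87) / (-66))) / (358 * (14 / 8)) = -248.54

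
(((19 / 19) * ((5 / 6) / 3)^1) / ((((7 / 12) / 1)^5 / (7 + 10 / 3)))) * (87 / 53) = 62138880 / 890771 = 69.76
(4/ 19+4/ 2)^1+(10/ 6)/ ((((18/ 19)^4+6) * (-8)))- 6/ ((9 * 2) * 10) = 4340679053/ 2022136560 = 2.15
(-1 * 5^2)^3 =-15625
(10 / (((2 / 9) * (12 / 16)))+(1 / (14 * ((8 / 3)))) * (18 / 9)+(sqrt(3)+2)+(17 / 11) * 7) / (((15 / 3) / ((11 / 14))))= 11 * sqrt(3) / 70+44889 / 3920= 11.72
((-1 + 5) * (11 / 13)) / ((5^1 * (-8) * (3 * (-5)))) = 11 / 1950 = 0.01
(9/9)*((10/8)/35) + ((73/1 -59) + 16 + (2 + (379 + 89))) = 14001/28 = 500.04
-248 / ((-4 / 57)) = 3534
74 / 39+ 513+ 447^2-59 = 7810331 / 39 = 200264.90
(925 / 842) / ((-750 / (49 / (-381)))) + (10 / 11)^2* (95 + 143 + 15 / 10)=197.93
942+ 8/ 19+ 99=19787/ 19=1041.42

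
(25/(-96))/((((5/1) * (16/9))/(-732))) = 2745/128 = 21.45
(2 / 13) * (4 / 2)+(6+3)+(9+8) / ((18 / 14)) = 2636 / 117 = 22.53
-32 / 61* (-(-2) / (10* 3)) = -32 / 915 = -0.03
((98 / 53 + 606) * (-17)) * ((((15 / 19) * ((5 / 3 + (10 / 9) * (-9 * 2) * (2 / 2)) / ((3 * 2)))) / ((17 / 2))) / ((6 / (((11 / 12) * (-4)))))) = -48726700 / 27189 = -1792.15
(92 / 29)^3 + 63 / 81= 7178915 / 219501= 32.71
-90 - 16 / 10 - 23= -573 / 5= -114.60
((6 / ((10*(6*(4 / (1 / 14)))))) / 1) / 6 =1 / 3360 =0.00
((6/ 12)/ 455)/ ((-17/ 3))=-3/ 15470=-0.00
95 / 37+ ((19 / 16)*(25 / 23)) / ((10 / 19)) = 136705 / 27232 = 5.02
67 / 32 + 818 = 26243 / 32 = 820.09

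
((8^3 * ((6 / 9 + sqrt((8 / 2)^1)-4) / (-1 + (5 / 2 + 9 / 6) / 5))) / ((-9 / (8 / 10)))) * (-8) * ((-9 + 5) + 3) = -65536 / 27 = -2427.26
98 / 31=3.16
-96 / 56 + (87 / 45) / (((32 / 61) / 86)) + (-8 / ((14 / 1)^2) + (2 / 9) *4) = 11151289 / 35280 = 316.08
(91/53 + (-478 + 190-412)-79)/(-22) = 20598/583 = 35.33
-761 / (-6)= 761 / 6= 126.83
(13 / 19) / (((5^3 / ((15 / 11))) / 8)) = 312 / 5225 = 0.06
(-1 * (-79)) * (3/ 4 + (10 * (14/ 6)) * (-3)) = -21883/ 4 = -5470.75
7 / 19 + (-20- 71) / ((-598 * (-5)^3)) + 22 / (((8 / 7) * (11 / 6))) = 593621 / 54625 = 10.87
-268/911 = -0.29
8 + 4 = 12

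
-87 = -87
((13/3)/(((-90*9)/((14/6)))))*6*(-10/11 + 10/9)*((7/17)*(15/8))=-3185/272646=-0.01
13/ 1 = 13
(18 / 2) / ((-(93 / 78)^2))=-6084 / 961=-6.33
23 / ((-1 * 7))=-23 / 7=-3.29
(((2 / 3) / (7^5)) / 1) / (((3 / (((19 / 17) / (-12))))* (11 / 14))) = -19 / 12122649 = -0.00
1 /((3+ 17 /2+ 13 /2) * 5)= 1 /90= 0.01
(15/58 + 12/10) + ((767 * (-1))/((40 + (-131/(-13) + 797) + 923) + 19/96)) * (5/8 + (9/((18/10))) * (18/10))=-1737293991/640697870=-2.71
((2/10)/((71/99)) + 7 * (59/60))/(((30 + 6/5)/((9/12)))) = 2347/13632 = 0.17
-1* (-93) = 93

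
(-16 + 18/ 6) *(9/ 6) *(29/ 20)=-1131/ 40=-28.28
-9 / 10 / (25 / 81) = -729 / 250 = -2.92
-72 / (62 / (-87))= 101.03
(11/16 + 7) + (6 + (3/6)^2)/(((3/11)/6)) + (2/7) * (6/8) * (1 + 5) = 16405/112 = 146.47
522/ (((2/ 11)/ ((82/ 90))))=13079/ 5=2615.80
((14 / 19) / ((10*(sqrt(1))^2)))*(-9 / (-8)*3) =189 / 760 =0.25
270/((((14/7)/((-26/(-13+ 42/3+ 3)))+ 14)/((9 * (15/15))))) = 15795/89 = 177.47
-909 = -909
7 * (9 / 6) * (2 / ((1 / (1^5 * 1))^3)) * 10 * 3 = 630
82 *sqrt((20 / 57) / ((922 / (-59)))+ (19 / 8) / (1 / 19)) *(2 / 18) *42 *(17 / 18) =4879 *sqrt(498279031458) / 1418958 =2427.16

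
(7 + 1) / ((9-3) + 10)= 1 / 2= 0.50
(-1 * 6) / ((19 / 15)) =-90 / 19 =-4.74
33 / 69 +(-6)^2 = 839 / 23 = 36.48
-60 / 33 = -20 / 11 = -1.82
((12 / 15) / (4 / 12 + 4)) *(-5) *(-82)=984 / 13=75.69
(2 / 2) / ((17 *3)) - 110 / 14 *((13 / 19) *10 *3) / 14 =-546044 / 47481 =-11.50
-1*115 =-115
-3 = -3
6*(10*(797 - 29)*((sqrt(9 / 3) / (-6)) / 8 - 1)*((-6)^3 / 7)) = 207360*sqrt(3) / 7 + 9953280 / 7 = 1473205.44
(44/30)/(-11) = -2/15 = -0.13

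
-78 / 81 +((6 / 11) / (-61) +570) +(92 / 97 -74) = 871603892 / 1757349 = 495.98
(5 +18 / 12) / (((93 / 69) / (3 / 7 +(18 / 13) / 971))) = 873885 / 421414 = 2.07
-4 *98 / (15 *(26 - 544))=28 / 555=0.05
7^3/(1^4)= 343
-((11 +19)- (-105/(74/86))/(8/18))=-45075/148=-304.56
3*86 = 258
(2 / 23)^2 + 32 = 16932 / 529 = 32.01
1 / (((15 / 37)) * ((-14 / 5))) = -0.88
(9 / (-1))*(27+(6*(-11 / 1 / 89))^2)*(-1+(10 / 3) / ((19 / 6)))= -1964007 / 150499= -13.05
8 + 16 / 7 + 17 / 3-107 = -1912 / 21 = -91.05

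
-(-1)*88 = 88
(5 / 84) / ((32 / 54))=45 / 448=0.10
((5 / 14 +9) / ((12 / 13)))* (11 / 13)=1441 / 168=8.58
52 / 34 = 26 / 17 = 1.53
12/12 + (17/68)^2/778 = 12449/12448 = 1.00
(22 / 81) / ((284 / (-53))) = -583 / 11502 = -0.05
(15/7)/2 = 15/14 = 1.07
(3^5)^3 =14348907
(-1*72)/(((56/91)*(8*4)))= -117/32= -3.66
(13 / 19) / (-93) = -0.01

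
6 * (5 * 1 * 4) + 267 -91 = 296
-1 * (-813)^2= -660969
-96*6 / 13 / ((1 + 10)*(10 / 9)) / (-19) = 2592 / 13585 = 0.19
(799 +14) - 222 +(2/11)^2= 591.03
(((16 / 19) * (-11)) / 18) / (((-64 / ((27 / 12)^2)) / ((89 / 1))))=8811 / 2432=3.62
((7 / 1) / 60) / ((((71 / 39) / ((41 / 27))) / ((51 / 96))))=63427 / 1226880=0.05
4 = 4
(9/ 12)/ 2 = 3/ 8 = 0.38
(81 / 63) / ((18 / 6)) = 3 / 7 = 0.43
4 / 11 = 0.36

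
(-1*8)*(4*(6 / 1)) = -192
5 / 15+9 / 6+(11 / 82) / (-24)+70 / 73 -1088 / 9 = -50901121 / 430992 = -118.10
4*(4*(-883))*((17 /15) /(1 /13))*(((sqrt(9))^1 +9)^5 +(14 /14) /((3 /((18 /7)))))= -362566327136 /7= -51795189590.86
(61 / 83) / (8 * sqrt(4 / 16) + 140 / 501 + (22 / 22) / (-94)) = 0.17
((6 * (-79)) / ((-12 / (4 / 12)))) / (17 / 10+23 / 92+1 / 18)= 2370 / 361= 6.57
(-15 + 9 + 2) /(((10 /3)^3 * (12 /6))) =-0.05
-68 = -68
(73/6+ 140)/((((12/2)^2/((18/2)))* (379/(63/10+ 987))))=3022943/30320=99.70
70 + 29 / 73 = 5139 / 73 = 70.40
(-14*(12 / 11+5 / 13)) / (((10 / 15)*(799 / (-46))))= 203826 / 114257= 1.78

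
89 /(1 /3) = 267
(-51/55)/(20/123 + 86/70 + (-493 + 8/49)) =307377/162906832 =0.00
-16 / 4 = -4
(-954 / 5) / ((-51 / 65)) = 4134 / 17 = 243.18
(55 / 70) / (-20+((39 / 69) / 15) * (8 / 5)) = -18975 / 481544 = -0.04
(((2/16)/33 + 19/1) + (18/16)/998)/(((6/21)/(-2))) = -35050841/263472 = -133.03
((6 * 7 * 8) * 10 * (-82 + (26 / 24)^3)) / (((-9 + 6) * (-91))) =-697495 / 702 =-993.58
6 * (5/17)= 30/17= 1.76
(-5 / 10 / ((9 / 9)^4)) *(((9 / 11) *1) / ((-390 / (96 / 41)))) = 72 / 29315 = 0.00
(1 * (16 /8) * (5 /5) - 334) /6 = -166 /3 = -55.33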